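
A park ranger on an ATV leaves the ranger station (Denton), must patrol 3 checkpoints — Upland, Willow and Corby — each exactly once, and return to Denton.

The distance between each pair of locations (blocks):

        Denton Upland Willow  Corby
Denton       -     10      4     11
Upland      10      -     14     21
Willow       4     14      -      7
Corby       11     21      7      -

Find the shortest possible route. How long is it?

Denton-Upland-Willow-Corby-Denton: 10+14+7+11 = 42
Denton-Upland-Corby-Willow-Denton: 10+21+7+4 = 42
Denton-Willow-Upland-Corby-Denton: 4+14+21+11 = 50
The minimum is 42.
One optimal route: Denton → Upland → Willow → Corby → Denton (or its reverse).

42 blocks — the shortest possible round trip.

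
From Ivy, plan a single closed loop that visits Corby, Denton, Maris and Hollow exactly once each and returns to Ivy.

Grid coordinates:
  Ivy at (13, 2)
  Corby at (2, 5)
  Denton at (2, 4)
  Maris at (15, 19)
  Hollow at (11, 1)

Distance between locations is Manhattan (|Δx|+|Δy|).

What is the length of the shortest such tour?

Shortest round trip = 62.

There are 12 distinct closed tours to check (reversals are equivalent).
Ivy → Corby → Denton → Maris → Hollow → Ivy: 14+1+28+22+3 = 68
Ivy → Corby → Denton → Hollow → Maris → Ivy: 14+1+12+22+19 = 68
Ivy → Corby → Maris → Denton → Hollow → Ivy: 14+27+28+12+3 = 84
Ivy → Corby → Maris → Hollow → Denton → Ivy: 14+27+22+12+13 = 88
Ivy → Corby → Hollow → Denton → Maris → Ivy: 14+13+12+28+19 = 86
Ivy → Corby → Hollow → Maris → Denton → Ivy: 14+13+22+28+13 = 90
Ivy → Denton → Corby → Maris → Hollow → Ivy: 13+1+27+22+3 = 66
Ivy → Denton → Corby → Hollow → Maris → Ivy: 13+1+13+22+19 = 68
Ivy → Denton → Maris → Corby → Hollow → Ivy: 13+28+27+13+3 = 84
Ivy → Denton → Hollow → Corby → Maris → Ivy: 13+12+13+27+19 = 84
Ivy → Maris → Corby → Denton → Hollow → Ivy: 19+27+1+12+3 = 62
Ivy → Maris → Denton → Corby → Hollow → Ivy: 19+28+1+13+3 = 64
The minimum is 62.
One optimal route: Ivy → Maris → Corby → Denton → Hollow → Ivy (or its reverse).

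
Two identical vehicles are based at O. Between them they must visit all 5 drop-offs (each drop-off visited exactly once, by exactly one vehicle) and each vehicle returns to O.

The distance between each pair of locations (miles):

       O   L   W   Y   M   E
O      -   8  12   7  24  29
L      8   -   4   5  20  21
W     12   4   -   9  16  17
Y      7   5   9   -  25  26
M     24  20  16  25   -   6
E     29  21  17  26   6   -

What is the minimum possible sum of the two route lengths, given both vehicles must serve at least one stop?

73 miles — the smallest possible combined total.

There are 2^4 − 1 = 15 ways to divide the 5 stops into two non-empty groups. For each, the best each vehicle can do is its own shortest tour through its group:
  {L} + {W, Y, M, E}: 16 + 63 = 79
  {W} + {L, Y, M, E}: 24 + 63 = 87
  {L, W} + {Y, M, E}: 24 + 63 = 87
  {Y} + {L, W, M, E}: 14 + 59 = 73
  {L, Y} + {W, M, E}: 20 + 59 = 79
  {W, Y} + {L, M, E}: 28 + 59 = 87
  … (15 splits in total)
Best: vehicle 1 O → Y → O = 14; vehicle 2 O → L → W → E → M → O = 59; combined 73.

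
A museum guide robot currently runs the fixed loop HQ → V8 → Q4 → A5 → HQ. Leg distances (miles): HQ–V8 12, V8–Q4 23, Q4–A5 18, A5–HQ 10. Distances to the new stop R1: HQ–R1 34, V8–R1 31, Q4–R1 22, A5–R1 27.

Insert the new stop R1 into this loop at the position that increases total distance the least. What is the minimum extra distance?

Minimum extra distance: 30 miles, inserting R1 between V8 and Q4.

Insertion cost between consecutive stops i–j is d(i,R1) + d(R1,j) − d(i,j):
  between HQ and V8: 34 + 31 − 12 = 53
  between V8 and Q4: 31 + 22 − 23 = 30
  between Q4 and A5: 22 + 27 − 18 = 31
  between A5 and HQ: 27 + 34 − 10 = 51
Cheapest insertion is between V8 and Q4, adding 30.
New total = 63 + 30 = 93.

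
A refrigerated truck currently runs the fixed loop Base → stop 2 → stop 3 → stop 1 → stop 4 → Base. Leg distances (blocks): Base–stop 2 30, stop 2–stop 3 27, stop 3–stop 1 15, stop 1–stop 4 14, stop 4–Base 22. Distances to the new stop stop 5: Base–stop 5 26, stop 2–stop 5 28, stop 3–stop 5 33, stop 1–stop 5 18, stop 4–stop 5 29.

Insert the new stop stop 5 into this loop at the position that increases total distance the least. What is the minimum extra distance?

+24 blocks — insert stop 5 between Base and stop 2.

Insertion cost between consecutive stops i–j is d(i,stop 5) + d(stop 5,j) − d(i,j):
  between Base and stop 2: 26 + 28 − 30 = 24
  between stop 2 and stop 3: 28 + 33 − 27 = 34
  between stop 3 and stop 1: 33 + 18 − 15 = 36
  between stop 1 and stop 4: 18 + 29 − 14 = 33
  between stop 4 and Base: 29 + 26 − 22 = 33
Cheapest insertion is between Base and stop 2, adding 24.
New total = 108 + 24 = 132.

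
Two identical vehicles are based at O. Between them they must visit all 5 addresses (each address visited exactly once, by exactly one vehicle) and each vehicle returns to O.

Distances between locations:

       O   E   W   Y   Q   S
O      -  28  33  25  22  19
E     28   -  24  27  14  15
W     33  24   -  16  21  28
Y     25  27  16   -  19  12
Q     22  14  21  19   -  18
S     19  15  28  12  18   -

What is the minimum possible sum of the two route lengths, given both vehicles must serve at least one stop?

Minimum combined distance: 139.

Check every non-empty split of the stops between the two vehicles; for each half take its own optimal tour:
  {E} + {W, Y, Q, S}: 56 + 90 = 146
  {W} + {E, Y, Q, S}: 66 + 88 = 154
  {E, W} + {Y, Q, S}: 85 + 72 = 157
  {Y} + {E, W, Q, S}: 50 + 101 = 151
  {E, Y} + {W, Q, S}: 80 + 90 = 170
  {W, Y} + {E, Q, S}: 74 + 70 = 144
  … (15 splits in total)
  {E, W, Y, Q} + {S}: 101 + 38 = 139  ← best
Best: vehicle 1 O → Y → W → E → Q → O = 101; vehicle 2 O → S → O = 38; combined 139.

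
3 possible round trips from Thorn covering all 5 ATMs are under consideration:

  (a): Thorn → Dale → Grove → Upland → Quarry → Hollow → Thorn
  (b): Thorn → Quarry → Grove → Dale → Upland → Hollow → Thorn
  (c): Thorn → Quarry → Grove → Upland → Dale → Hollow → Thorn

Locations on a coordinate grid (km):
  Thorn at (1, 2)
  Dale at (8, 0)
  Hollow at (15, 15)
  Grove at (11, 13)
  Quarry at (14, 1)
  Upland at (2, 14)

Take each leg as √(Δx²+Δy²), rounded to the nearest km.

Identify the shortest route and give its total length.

80 km — (a) is the shortest.

(a): 7 + 13 + 9 + 18 + 14 + 19 = 80
(b): 13 + 12 + 13 + 15 + 13 + 19 = 85
(c): 13 + 12 + 9 + 15 + 17 + 19 = 85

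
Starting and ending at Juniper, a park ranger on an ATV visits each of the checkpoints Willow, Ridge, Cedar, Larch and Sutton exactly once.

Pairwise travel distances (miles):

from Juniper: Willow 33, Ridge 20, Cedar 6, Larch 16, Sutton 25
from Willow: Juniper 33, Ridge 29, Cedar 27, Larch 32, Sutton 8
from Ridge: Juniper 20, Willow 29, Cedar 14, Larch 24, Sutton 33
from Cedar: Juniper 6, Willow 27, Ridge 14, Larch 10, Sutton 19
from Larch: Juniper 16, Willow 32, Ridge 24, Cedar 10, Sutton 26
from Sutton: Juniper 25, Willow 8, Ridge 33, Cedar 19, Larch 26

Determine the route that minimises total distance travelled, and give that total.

There are 60 distinct closed tours to check (reversals are equivalent).
Juniper → Willow → Ridge → Cedar → Larch → Sutton → Juniper: 33+29+14+10+26+25 = 137
Juniper → Willow → Ridge → Cedar → Sutton → Larch → Juniper: 33+29+14+19+26+16 = 137
Juniper → Willow → Ridge → Larch → Cedar → Sutton → Juniper: 33+29+24+10+19+25 = 140
Juniper → Willow → Ridge → Larch → Sutton → Cedar → Juniper: 33+29+24+26+19+6 = 137
Juniper → Willow → Ridge → Sutton → Cedar → Larch → Juniper: 33+29+33+19+10+16 = 140
Juniper → Willow → Ridge → Sutton → Larch → Cedar → Juniper: 33+29+33+26+10+6 = 137
Juniper → Willow → Cedar → Ridge → Larch → Sutton → Juniper: 33+27+14+24+26+25 = 149
Juniper → Willow → Cedar → Ridge → Sutton → Larch → Juniper: 33+27+14+33+26+16 = 149
Juniper → Willow → Cedar → Larch → Ridge → Sutton → Juniper: 33+27+10+24+33+25 = 152
Juniper → Willow → Cedar → Larch → Sutton → Ridge → Juniper: 33+27+10+26+33+20 = 149
Juniper → Willow → Cedar → Sutton → Ridge → Larch → Juniper: 33+27+19+33+24+16 = 152
Juniper → Willow → Cedar → Sutton → Larch → Ridge → Juniper: 33+27+19+26+24+20 = 149
Juniper → Willow → Larch → Ridge → Cedar → Sutton → Juniper: 33+32+24+14+19+25 = 147
Juniper → Willow → Larch → Ridge → Sutton → Cedar → Juniper: 33+32+24+33+19+6 = 147
… (46 more)
Juniper → Ridge → Willow → Sutton → Larch → Cedar → Juniper: 20+29+8+26+10+6 = 99  ← best
The minimum is 99.
One optimal route: Juniper → Ridge → Willow → Sutton → Larch → Cedar → Juniper (or its reverse).

Minimum total distance: 99 miles.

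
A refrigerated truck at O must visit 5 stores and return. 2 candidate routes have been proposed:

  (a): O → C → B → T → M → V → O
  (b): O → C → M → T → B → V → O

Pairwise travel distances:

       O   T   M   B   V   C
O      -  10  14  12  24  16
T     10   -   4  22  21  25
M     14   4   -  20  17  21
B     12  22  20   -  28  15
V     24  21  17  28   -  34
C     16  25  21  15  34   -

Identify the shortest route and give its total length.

(a): 16 + 15 + 22 + 4 + 17 + 24 = 98
(b): 16 + 21 + 4 + 22 + 28 + 24 = 115

98 — (a) is the shortest.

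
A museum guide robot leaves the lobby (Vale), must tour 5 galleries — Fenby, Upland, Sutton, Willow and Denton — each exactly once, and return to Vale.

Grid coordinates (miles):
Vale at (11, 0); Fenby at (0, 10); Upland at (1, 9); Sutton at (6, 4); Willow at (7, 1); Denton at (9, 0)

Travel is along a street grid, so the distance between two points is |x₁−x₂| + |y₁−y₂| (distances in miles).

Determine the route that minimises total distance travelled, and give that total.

42 miles — the shortest possible round trip.

Vale → Fenby → Upland → Sutton → Willow → Denton → Vale: 21+2+10+4+3+2 = 42
Vale → Fenby → Upland → Sutton → Denton → Willow → Vale: 21+2+10+7+3+5 = 48
Vale → Fenby → Upland → Willow → Sutton → Denton → Vale: 21+2+14+4+7+2 = 50
Vale → Fenby → Upland → Willow → Denton → Sutton → Vale: 21+2+14+3+7+9 = 56
Vale → Fenby → Upland → Denton → Sutton → Willow → Vale: 21+2+17+7+4+5 = 56
Vale → Fenby → Upland → Denton → Willow → Sutton → Vale: 21+2+17+3+4+9 = 56
Vale → Fenby → Sutton → Upland → Willow → Denton → Vale: 21+12+10+14+3+2 = 62
Vale → Fenby → Sutton → Upland → Denton → Willow → Vale: 21+12+10+17+3+5 = 68
Vale → Fenby → Sutton → Willow → Upland → Denton → Vale: 21+12+4+14+17+2 = 70
Vale → Fenby → Sutton → Willow → Denton → Upland → Vale: 21+12+4+3+17+19 = 76
Vale → Fenby → Sutton → Denton → Upland → Willow → Vale: 21+12+7+17+14+5 = 76
Vale → Fenby → Sutton → Denton → Willow → Upland → Vale: 21+12+7+3+14+19 = 76
Vale → Fenby → Willow → Upland → Sutton → Denton → Vale: 21+16+14+10+7+2 = 70
Vale → Fenby → Willow → Upland → Denton → Sutton → Vale: 21+16+14+17+7+9 = 84
… (46 more)
The minimum is 42.
One optimal route: Vale → Fenby → Upland → Sutton → Willow → Denton → Vale (or its reverse).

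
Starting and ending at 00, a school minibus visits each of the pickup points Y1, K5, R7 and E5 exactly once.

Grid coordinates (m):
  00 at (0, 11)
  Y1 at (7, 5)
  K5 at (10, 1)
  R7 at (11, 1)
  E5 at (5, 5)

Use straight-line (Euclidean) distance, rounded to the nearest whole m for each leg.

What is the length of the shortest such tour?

There are 12 distinct closed tours to check (reversals are equivalent).
00 → Y1 → K5 → R7 → E5 → 00: 9+5+1+7+8 = 30
00 → Y1 → K5 → E5 → R7 → 00: 9+5+6+7+15 = 42
00 → Y1 → R7 → K5 → E5 → 00: 9+6+1+6+8 = 30
00 → Y1 → R7 → E5 → K5 → 00: 9+6+7+6+14 = 42
00 → Y1 → E5 → K5 → R7 → 00: 9+2+6+1+15 = 33
00 → Y1 → E5 → R7 → K5 → 00: 9+2+7+1+14 = 33
00 → K5 → Y1 → R7 → E5 → 00: 14+5+6+7+8 = 40
00 → K5 → Y1 → E5 → R7 → 00: 14+5+2+7+15 = 43
00 → K5 → R7 → Y1 → E5 → 00: 14+1+6+2+8 = 31
00 → K5 → E5 → Y1 → R7 → 00: 14+6+2+6+15 = 43
00 → R7 → Y1 → K5 → E5 → 00: 15+6+5+6+8 = 40
00 → R7 → K5 → Y1 → E5 → 00: 15+1+5+2+8 = 31
The minimum is 30.
One optimal route: 00 → Y1 → K5 → R7 → E5 → 00 (or its reverse).

30 m — the shortest possible round trip.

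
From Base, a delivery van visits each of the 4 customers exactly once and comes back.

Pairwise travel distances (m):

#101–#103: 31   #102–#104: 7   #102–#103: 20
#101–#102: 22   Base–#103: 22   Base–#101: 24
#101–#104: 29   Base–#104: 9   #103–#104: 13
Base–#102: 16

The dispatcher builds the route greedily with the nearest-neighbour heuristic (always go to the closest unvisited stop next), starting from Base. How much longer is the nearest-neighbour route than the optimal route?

3 m longer than the optimal tour.

From Base: #104=9, #102=16, #103=22, #101=24 → choose #104 (9).
From #104: #102=7, #103=13, #101=29 → choose #102 (7).
From #102: #103=20, #101=22 → choose #103 (20).
From #103: #101=31 → choose #101 (31).
NN route Base → #104 → #102 → #103 → #101 → Base costs 91.
Optimal: Base → #101 → #102 → #103 → #104 → Base costs 88 (by enumerating all 12 distinct tours).
Excess = 91 − 88 = 3.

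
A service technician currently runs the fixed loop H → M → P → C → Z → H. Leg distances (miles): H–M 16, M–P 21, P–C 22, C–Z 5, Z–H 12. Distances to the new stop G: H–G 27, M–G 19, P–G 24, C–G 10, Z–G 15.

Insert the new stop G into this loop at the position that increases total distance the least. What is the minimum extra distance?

Adding 12 miles by placing G on the P–C leg.

Insertion cost between consecutive stops i–j is d(i,G) + d(G,j) − d(i,j):
  between H and M: 27 + 19 − 16 = 30
  between M and P: 19 + 24 − 21 = 22
  between P and C: 24 + 10 − 22 = 12
  between C and Z: 10 + 15 − 5 = 20
  between Z and H: 15 + 27 − 12 = 30
Cheapest insertion is between P and C, adding 12.
New total = 76 + 12 = 88.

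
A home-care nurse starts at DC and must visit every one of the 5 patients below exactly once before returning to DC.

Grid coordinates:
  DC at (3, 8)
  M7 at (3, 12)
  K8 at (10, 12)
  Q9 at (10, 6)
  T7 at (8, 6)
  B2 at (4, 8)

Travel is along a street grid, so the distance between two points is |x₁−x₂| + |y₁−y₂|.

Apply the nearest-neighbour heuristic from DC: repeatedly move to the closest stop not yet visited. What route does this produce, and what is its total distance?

28 along DC → B2 → M7 → K8 → Q9 → T7 → DC.

At DC the remaining stops are B2 1, M7 4, T7 7, Q9 9, K8 11; go to B2.
At B2 the remaining stops are M7 5, T7 6, Q9 8, K8 10; go to M7.
At M7 the remaining stops are K8 7, T7 11, Q9 13; go to K8.
At K8 the remaining stops are Q9 6, T7 8; go to Q9.
At Q9 the remaining stops are T7 2; go to T7.
Return T7→DC: 7.
Total = 1 + 5 + 7 + 6 + 2 + 7 = 28.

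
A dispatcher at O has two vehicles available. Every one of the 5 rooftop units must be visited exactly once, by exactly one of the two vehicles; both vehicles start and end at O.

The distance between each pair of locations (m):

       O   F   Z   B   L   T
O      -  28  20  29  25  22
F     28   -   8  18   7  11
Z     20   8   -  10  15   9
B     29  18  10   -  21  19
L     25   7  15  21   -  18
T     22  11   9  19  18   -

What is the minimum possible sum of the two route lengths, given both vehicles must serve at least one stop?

There are 2^4 − 1 = 15 ways to divide the 5 stops into two non-empty groups. For each, the best each vehicle can do is its own shortest tour through its group:
  {F} + {Z, B, L, T}: 56 + 87 = 143
  {Z} + {F, B, L, T}: 40 + 90 = 130
  {F, Z} + {B, L, T}: 56 + 87 = 143
  {B} + {F, Z, L, T}: 58 + 71 = 129
  {F, B} + {Z, L, T}: 75 + 71 = 146
  {Z, B} + {F, L, T}: 59 + 65 = 124
  … (15 splits in total)
  {F, Z, B, L} + {T}: 79 + 44 = 123  ← best
Best: vehicle 1 O → B → Z → F → L → O = 79; vehicle 2 O → T → O = 44; combined 123.

123 m — the smallest possible combined total.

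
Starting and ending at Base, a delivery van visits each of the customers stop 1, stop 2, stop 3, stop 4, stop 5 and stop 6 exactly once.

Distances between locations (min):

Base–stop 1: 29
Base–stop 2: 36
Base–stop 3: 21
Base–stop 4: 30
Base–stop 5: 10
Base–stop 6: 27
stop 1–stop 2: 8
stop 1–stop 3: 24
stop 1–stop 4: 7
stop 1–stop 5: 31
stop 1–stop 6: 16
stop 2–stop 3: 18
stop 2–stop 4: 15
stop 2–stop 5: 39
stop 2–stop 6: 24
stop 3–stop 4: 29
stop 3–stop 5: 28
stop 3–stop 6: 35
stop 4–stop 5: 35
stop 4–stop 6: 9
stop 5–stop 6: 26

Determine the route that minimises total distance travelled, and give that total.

There are 360 distinct closed tours to check (reversals are equivalent).
Base → stop 1 → stop 2 → stop 3 → stop 4 → stop 5 → stop 6 → Base: 29+8+18+29+35+26+27 = 172
Base → stop 1 → stop 2 → stop 3 → stop 4 → stop 6 → stop 5 → Base: 29+8+18+29+9+26+10 = 129
Base → stop 1 → stop 2 → stop 3 → stop 5 → stop 4 → stop 6 → Base: 29+8+18+28+35+9+27 = 154
Base → stop 1 → stop 2 → stop 3 → stop 5 → stop 6 → stop 4 → Base: 29+8+18+28+26+9+30 = 148
Base → stop 1 → stop 2 → stop 3 → stop 6 → stop 4 → stop 5 → Base: 29+8+18+35+9+35+10 = 144
Base → stop 1 → stop 2 → stop 3 → stop 6 → stop 5 → stop 4 → Base: 29+8+18+35+26+35+30 = 181
Base → stop 1 → stop 2 → stop 4 → stop 3 → stop 5 → stop 6 → Base: 29+8+15+29+28+26+27 = 162
Base → stop 1 → stop 2 → stop 4 → stop 3 → stop 6 → stop 5 → Base: 29+8+15+29+35+26+10 = 152
… (352 more)
Base → stop 3 → stop 2 → stop 1 → stop 4 → stop 6 → stop 5 → Base: 21+18+8+7+9+26+10 = 99  ← best
The minimum is 99.
One optimal route: Base → stop 3 → stop 2 → stop 1 → stop 4 → stop 6 → stop 5 → Base (or its reverse).

99 min — the shortest possible round trip.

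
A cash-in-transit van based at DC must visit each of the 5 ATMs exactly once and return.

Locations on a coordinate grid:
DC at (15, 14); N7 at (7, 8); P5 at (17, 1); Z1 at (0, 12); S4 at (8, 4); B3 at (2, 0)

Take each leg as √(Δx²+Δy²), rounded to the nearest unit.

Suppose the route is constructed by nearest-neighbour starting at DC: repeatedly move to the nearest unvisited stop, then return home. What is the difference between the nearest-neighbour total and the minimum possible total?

Excess over optimum: 7.

From DC: N7=10, S4=12, P5=13, Z1=15, B3=19 → choose N7 (10).
From N7: S4=4, Z1=8, B3=9, P5=12 → choose S4 (4).
From S4: B3=7, P5=9, Z1=11 → choose B3 (7).
From B3: Z1=12, P5=15 → choose Z1 (12).
From Z1: P5=20 → choose P5 (20).
NN route DC → N7 → S4 → B3 → Z1 → P5 → DC costs 66.
Optimal: DC → N7 → Z1 → B3 → S4 → P5 → DC costs 59 (by enumerating all 60 distinct tours).
Excess = 66 − 59 = 7.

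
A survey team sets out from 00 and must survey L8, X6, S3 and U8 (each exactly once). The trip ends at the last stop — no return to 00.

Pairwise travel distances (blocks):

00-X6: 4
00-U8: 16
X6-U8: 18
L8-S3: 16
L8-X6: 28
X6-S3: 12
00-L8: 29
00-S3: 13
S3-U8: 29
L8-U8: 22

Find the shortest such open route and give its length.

54 blocks — the minimum one-way total.

There are 4! = 24 possible orderings.
00 - L8 - X6 - S3 - U8: 29+28+12+29 = 98
00 - L8 - X6 - U8 - S3: 29+28+18+29 = 104
00 - L8 - S3 - X6 - U8: 29+16+12+18 = 75
00 - L8 - S3 - U8 - X6: 29+16+29+18 = 92
00 - L8 - U8 - X6 - S3: 29+22+18+12 = 81
00 - L8 - U8 - S3 - X6: 29+22+29+12 = 92
00 - X6 - L8 - S3 - U8: 4+28+16+29 = 77
00 - X6 - L8 - U8 - S3: 4+28+22+29 = 83
00 - X6 - S3 - L8 - U8: 4+12+16+22 = 54
00 - X6 - S3 - U8 - L8: 4+12+29+22 = 67
00 - X6 - U8 - L8 - S3: 4+18+22+16 = 60
00 - X6 - U8 - S3 - L8: 4+18+29+16 = 67
00 - S3 - L8 - X6 - U8: 13+16+28+18 = 75
00 - S3 - L8 - U8 - X6: 13+16+22+18 = 69
… (10 more)
The minimum is 54.
One shortest path: 00 → X6 → S3 → L8 → U8.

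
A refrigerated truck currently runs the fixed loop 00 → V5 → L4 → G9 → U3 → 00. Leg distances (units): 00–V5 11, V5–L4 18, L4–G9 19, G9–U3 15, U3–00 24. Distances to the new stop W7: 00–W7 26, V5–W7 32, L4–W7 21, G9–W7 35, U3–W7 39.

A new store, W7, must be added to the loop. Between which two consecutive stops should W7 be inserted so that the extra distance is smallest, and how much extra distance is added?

Adding 35 by placing W7 on the V5–L4 leg.

Insertion cost between consecutive stops i–j is d(i,W7) + d(W7,j) − d(i,j):
  between 00 and V5: 26 + 32 − 11 = 47
  between V5 and L4: 32 + 21 − 18 = 35
  between L4 and G9: 21 + 35 − 19 = 37
  between G9 and U3: 35 + 39 − 15 = 59
  between U3 and 00: 39 + 26 − 24 = 41
Cheapest insertion is between V5 and L4, adding 35.
New total = 87 + 35 = 122.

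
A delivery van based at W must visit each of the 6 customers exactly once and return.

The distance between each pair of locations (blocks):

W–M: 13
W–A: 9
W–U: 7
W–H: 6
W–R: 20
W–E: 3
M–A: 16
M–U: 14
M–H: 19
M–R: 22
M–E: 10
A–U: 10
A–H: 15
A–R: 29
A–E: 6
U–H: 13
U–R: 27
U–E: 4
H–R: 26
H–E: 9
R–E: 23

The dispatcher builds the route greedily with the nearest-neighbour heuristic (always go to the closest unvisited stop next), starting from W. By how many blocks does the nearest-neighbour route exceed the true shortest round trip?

From W: E=3, H=6, U=7, A=9, M=13, R=20 → choose E (3).
From E: U=4, A=6, H=9, M=10, R=23 → choose U (4).
From U: A=10, H=13, M=14, R=27 → choose A (10).
From A: H=15, M=16, R=29 → choose H (15).
From H: M=19, R=26 → choose M (19).
From M: R=22 → choose R (22).
NN route W → E → U → A → H → M → R → W costs 93.
Optimal: W → A → U → E → M → R → H → W costs 87 (by enumerating all 360 distinct tours).
Excess = 93 − 87 = 6.

6 blocks longer than the optimal tour.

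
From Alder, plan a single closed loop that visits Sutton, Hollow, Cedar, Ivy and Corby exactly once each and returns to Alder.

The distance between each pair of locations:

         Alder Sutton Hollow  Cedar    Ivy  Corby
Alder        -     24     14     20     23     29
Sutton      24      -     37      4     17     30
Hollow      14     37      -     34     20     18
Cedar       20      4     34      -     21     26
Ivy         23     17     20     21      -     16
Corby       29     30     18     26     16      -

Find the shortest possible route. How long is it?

Minimum total distance: 89.

Alder-Sutton-Hollow-Cedar-Ivy-Corby-Alder: 24+37+34+21+16+29 = 161
Alder-Sutton-Hollow-Cedar-Corby-Ivy-Alder: 24+37+34+26+16+23 = 160
Alder-Sutton-Hollow-Ivy-Cedar-Corby-Alder: 24+37+20+21+26+29 = 157
Alder-Sutton-Hollow-Ivy-Corby-Cedar-Alder: 24+37+20+16+26+20 = 143
Alder-Sutton-Hollow-Corby-Cedar-Ivy-Alder: 24+37+18+26+21+23 = 149
Alder-Sutton-Hollow-Corby-Ivy-Cedar-Alder: 24+37+18+16+21+20 = 136
Alder-Sutton-Cedar-Hollow-Ivy-Corby-Alder: 24+4+34+20+16+29 = 127
Alder-Sutton-Cedar-Hollow-Corby-Ivy-Alder: 24+4+34+18+16+23 = 119
Alder-Sutton-Cedar-Ivy-Hollow-Corby-Alder: 24+4+21+20+18+29 = 116
Alder-Sutton-Cedar-Ivy-Corby-Hollow-Alder: 24+4+21+16+18+14 = 97
Alder-Sutton-Cedar-Corby-Hollow-Ivy-Alder: 24+4+26+18+20+23 = 115
Alder-Sutton-Cedar-Corby-Ivy-Hollow-Alder: 24+4+26+16+20+14 = 104
Alder-Sutton-Ivy-Hollow-Cedar-Corby-Alder: 24+17+20+34+26+29 = 150
Alder-Sutton-Ivy-Hollow-Corby-Cedar-Alder: 24+17+20+18+26+20 = 125
… (46 more)
Alder-Hollow-Corby-Ivy-Sutton-Cedar-Alder: 14+18+16+17+4+20 = 89  ← best
The minimum is 89.
One optimal route: Alder → Hollow → Corby → Ivy → Sutton → Cedar → Alder (or its reverse).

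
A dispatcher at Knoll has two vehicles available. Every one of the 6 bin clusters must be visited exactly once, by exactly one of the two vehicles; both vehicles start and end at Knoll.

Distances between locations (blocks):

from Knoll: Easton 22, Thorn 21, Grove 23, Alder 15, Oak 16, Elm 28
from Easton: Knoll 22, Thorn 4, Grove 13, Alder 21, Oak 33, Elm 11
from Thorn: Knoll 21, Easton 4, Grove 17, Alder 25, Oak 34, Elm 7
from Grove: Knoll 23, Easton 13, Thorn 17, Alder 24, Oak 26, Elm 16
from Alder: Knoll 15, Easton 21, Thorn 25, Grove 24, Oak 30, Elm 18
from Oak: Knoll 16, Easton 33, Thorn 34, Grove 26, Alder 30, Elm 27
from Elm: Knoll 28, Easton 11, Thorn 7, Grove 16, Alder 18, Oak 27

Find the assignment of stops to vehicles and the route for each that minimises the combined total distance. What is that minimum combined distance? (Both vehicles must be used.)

Try each way of splitting the stops between the two vehicles (each non-empty) and, for each split, find the best tour for each vehicle:
  {Easton} + {Thorn, Grove, Alder, Oak, Elm}: 44 + 99 = 143
  {Thorn} + {Easton, Grove, Alder, Oak, Elm}: 42 + 99 = 141
  {Easton, Thorn} + {Grove, Alder, Oak, Elm}: 47 + 91 = 138
  {Grove} + {Easton, Thorn, Alder, Oak, Elm}: 46 + 90 = 136
  {Easton, Grove} + {Thorn, Alder, Oak, Elm}: 58 + 90 = 148
  {Thorn, Grove} + {Easton, Alder, Oak, Elm}: 61 + 90 = 151
  … (31 splits in total)
  {Oak} + {Easton, Thorn, Grove, Alder, Elm}: 32 + 80 = 112  ← best
Best: vehicle 1 Knoll → Oak → Knoll = 32; vehicle 2 Knoll → Grove → Easton → Thorn → Elm → Alder → Knoll = 80; combined 112.

112 blocks — the smallest possible combined total.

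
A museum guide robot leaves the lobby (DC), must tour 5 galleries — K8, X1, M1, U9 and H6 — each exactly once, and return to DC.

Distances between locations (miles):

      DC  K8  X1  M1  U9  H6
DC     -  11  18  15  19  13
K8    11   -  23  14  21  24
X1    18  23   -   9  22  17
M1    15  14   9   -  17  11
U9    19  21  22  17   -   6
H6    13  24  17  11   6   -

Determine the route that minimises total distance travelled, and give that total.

DC→K8→X1→M1→U9→H6→DC: 11+23+9+17+6+13 = 79
DC→K8→X1→M1→H6→U9→DC: 11+23+9+11+6+19 = 79
DC→K8→X1→U9→M1→H6→DC: 11+23+22+17+11+13 = 97
DC→K8→X1→U9→H6→M1→DC: 11+23+22+6+11+15 = 88
DC→K8→X1→H6→M1→U9→DC: 11+23+17+11+17+19 = 98
DC→K8→X1→H6→U9→M1→DC: 11+23+17+6+17+15 = 89
DC→K8→M1→X1→U9→H6→DC: 11+14+9+22+6+13 = 75
DC→K8→M1→X1→H6→U9→DC: 11+14+9+17+6+19 = 76
DC→K8→M1→U9→X1→H6→DC: 11+14+17+22+17+13 = 94
DC→K8→M1→U9→H6→X1→DC: 11+14+17+6+17+18 = 83
DC→K8→M1→H6→X1→U9→DC: 11+14+11+17+22+19 = 94
DC→K8→M1→H6→U9→X1→DC: 11+14+11+6+22+18 = 82
DC→K8→U9→X1→M1→H6→DC: 11+21+22+9+11+13 = 87
DC→K8→U9→X1→H6→M1→DC: 11+21+22+17+11+15 = 97
… (46 more)
The minimum is 75.
One optimal route: DC → K8 → M1 → X1 → U9 → H6 → DC (or its reverse).

Shortest round trip = 75 miles.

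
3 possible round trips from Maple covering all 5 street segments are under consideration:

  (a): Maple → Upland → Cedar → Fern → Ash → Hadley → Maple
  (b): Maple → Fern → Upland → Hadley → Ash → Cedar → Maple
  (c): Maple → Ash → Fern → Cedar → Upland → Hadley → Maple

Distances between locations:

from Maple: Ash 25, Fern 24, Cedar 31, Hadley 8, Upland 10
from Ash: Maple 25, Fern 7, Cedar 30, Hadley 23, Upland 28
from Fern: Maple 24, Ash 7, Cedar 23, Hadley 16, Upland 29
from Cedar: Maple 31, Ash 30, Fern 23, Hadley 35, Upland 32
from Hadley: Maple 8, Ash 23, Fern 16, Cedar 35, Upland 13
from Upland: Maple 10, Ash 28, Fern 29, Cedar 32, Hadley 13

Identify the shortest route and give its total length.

(a): 10 + 32 + 23 + 7 + 23 + 8 = 103
(b): 24 + 29 + 13 + 23 + 30 + 31 = 150
(c): 25 + 7 + 23 + 32 + 13 + 8 = 108

Shortest is (a), total 103.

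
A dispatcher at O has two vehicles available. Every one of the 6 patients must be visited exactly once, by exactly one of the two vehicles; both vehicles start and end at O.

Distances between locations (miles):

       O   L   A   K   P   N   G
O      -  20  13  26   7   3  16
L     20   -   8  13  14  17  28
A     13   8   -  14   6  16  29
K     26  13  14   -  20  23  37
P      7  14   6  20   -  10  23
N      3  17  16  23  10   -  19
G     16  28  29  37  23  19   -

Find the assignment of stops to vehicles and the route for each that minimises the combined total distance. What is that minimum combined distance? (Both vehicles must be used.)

Try each way of splitting the stops between the two vehicles (each non-empty) and, for each split, find the best tour for each vehicle:
  {L} + {A, K, P, N, G}: 40 + 85 = 125
  {A} + {L, K, P, N, G}: 26 + 90 = 116
  {L, A} + {K, P, N, G}: 41 + 85 = 126
  {K} + {L, A, P, N, G}: 52 + 71 = 123
  {L, K} + {A, P, N, G}: 59 + 64 = 123
  {A, K} + {L, P, N, G}: 53 + 71 = 124
  … (31 splits in total)
  {N} + {L, A, K, P, G}: 6 + 84 = 90  ← best
Best: vehicle 1 O → N → O = 6; vehicle 2 O → P → A → K → L → G → O = 84; combined 90.

Minimum combined distance: 90 miles.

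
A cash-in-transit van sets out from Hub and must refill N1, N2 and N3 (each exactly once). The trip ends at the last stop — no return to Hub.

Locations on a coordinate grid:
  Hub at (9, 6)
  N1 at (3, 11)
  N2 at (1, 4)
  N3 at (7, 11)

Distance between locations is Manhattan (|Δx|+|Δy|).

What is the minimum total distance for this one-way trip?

There are 3! = 6 possible orderings.
Hub - N1 - N2 - N3: 11+9+13 = 33
Hub - N1 - N3 - N2: 11+4+13 = 28
Hub - N2 - N1 - N3: 10+9+4 = 23
Hub - N2 - N3 - N1: 10+13+4 = 27
Hub - N3 - N1 - N2: 7+4+9 = 20
Hub - N3 - N2 - N1: 7+13+9 = 29
The minimum is 20.
One shortest path: Hub → N3 → N1 → N2.

Minimum one-way distance = 20.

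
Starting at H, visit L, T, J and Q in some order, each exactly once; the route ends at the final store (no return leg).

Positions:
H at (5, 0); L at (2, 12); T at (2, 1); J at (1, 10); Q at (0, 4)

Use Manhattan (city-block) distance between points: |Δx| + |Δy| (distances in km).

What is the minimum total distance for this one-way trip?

There are 4! = 24 possible orderings.
H→L→T→J→Q: 15+11+10+7 = 43
H→L→T→Q→J: 15+11+5+7 = 38
H→L→J→T→Q: 15+3+10+5 = 33
H→L→J→Q→T: 15+3+7+5 = 30
H→L→Q→T→J: 15+10+5+10 = 40
H→L→Q→J→T: 15+10+7+10 = 42
H→T→L→J→Q: 4+11+3+7 = 25
H→T→L→Q→J: 4+11+10+7 = 32
H→T→J→L→Q: 4+10+3+10 = 27
H→T→J→Q→L: 4+10+7+10 = 31
H→T→Q→L→J: 4+5+10+3 = 22
H→T→Q→J→L: 4+5+7+3 = 19
H→J→L→T→Q: 14+3+11+5 = 33
H→J→L→Q→T: 14+3+10+5 = 32
… (10 more)
The minimum is 19.
One shortest path: H → T → Q → J → L.

19 km — the minimum one-way total.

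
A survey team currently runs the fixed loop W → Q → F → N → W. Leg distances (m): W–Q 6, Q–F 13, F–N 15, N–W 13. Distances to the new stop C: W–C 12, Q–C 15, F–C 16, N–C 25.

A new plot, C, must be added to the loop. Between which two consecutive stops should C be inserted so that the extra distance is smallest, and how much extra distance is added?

+18 m — insert C between Q and F.

Insertion cost between consecutive stops i–j is d(i,C) + d(C,j) − d(i,j):
  between W and Q: 12 + 15 − 6 = 21
  between Q and F: 15 + 16 − 13 = 18
  between F and N: 16 + 25 − 15 = 26
  between N and W: 25 + 12 − 13 = 24
Cheapest insertion is between Q and F, adding 18.
New total = 47 + 18 = 65.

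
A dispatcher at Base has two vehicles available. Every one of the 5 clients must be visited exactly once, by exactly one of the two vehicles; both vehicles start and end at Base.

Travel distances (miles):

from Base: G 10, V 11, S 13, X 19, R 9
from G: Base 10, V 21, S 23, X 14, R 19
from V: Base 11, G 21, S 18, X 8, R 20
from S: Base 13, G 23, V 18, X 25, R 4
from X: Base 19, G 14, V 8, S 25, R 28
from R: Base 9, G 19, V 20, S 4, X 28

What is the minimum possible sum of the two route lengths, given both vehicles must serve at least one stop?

There are 2^4 − 1 = 15 ways to divide the 5 stops into two non-empty groups. For each, the best each vehicle can do is its own shortest tour through its group:
  {G} + {V, S, X, R}: 20 + 57 = 77
  {V} + {G, S, X, R}: 22 + 62 = 84
  {G, V} + {S, X, R}: 42 + 57 = 99
  {S} + {G, V, X, R}: 26 + 61 = 87
  {G, S} + {V, X, R}: 46 + 56 = 102
  {V, S} + {G, X, R}: 42 + 61 = 103
  … (15 splits in total)
  {G, V, X} + {S, R}: 43 + 26 = 69  ← best
Best: vehicle 1 Base → G → X → V → Base = 43; vehicle 2 Base → S → R → Base = 26; combined 69.

Minimum combined distance: 69 miles.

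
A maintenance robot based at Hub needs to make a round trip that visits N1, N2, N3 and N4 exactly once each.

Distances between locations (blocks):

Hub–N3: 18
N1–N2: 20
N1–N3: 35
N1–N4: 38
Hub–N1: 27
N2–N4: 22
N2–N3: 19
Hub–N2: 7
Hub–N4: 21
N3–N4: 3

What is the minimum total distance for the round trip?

Hub→N1→N2→N3→N4→Hub: 27+20+19+3+21 = 90
Hub→N1→N2→N4→N3→Hub: 27+20+22+3+18 = 90
Hub→N1→N3→N2→N4→Hub: 27+35+19+22+21 = 124
Hub→N1→N3→N4→N2→Hub: 27+35+3+22+7 = 94
Hub→N1→N4→N2→N3→Hub: 27+38+22+19+18 = 124
Hub→N1→N4→N3→N2→Hub: 27+38+3+19+7 = 94
Hub→N2→N1→N3→N4→Hub: 7+20+35+3+21 = 86
Hub→N2→N1→N4→N3→Hub: 7+20+38+3+18 = 86
Hub→N2→N3→N1→N4→Hub: 7+19+35+38+21 = 120
Hub→N2→N4→N1→N3→Hub: 7+22+38+35+18 = 120
Hub→N3→N1→N2→N4→Hub: 18+35+20+22+21 = 116
Hub→N3→N2→N1→N4→Hub: 18+19+20+38+21 = 116
The minimum is 86.
One optimal route: Hub → N2 → N1 → N3 → N4 → Hub (or its reverse).

Shortest round trip = 86 blocks.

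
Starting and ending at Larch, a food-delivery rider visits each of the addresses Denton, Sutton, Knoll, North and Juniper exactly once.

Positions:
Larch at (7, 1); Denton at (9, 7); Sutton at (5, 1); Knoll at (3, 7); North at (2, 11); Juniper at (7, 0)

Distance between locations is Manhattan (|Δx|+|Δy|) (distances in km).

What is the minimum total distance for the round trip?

Minimum total distance: 36 km.

There are 60 distinct closed tours to check (reversals are equivalent).
Larch → Denton → Sutton → Knoll → North → Juniper → Larch: 8+10+8+5+16+1 = 48
Larch → Denton → Sutton → Knoll → Juniper → North → Larch: 8+10+8+11+16+15 = 68
Larch → Denton → Sutton → North → Knoll → Juniper → Larch: 8+10+13+5+11+1 = 48
Larch → Denton → Sutton → North → Juniper → Knoll → Larch: 8+10+13+16+11+10 = 68
Larch → Denton → Sutton → Juniper → Knoll → North → Larch: 8+10+3+11+5+15 = 52
Larch → Denton → Sutton → Juniper → North → Knoll → Larch: 8+10+3+16+5+10 = 52
Larch → Denton → Knoll → Sutton → North → Juniper → Larch: 8+6+8+13+16+1 = 52
Larch → Denton → Knoll → Sutton → Juniper → North → Larch: 8+6+8+3+16+15 = 56
Larch → Denton → Knoll → North → Sutton → Juniper → Larch: 8+6+5+13+3+1 = 36
Larch → Denton → Knoll → North → Juniper → Sutton → Larch: 8+6+5+16+3+2 = 40
Larch → Denton → Knoll → Juniper → Sutton → North → Larch: 8+6+11+3+13+15 = 56
Larch → Denton → Knoll → Juniper → North → Sutton → Larch: 8+6+11+16+13+2 = 56
Larch → Denton → North → Sutton → Knoll → Juniper → Larch: 8+11+13+8+11+1 = 52
Larch → Denton → North → Sutton → Juniper → Knoll → Larch: 8+11+13+3+11+10 = 56
… (46 more)
The minimum is 36.
One optimal route: Larch → Denton → Knoll → North → Sutton → Juniper → Larch (or its reverse).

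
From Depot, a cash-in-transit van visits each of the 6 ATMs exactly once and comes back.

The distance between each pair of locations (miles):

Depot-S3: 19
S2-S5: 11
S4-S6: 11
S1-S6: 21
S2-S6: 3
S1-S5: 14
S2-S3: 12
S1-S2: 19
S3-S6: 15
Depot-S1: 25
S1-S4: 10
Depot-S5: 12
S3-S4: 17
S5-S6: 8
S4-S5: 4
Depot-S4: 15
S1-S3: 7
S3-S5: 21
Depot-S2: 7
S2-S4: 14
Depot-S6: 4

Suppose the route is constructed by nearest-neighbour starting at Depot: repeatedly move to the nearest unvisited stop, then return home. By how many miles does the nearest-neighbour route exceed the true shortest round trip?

Depot: S6=4, S2=7, S5=12, S4=15, S3=19, S1=25 ⇒ S6
S6: S2=3, S5=8, S4=11, S3=15, S1=21 ⇒ S2
S2: S5=11, S3=12, S4=14, S1=19 ⇒ S5
S5: S4=4, S1=14, S3=21 ⇒ S4
S4: S1=10, S3=17 ⇒ S1
S1: S3=7 ⇒ S3
NN route Depot → S6 → S2 → S5 → S4 → S1 → S3 → Depot costs 58.
Optimal: Depot → S2 → S3 → S1 → S4 → S5 → S6 → Depot costs 52 (by enumerating all 360 distinct tours).
Excess = 58 − 52 = 6.

The nearest-neighbour route is 6 miles longer than optimal.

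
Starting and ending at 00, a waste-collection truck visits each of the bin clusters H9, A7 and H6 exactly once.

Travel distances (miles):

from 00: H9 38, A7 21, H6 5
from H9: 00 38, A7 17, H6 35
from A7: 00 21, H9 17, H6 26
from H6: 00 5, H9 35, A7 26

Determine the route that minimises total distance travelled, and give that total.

There are 3 distinct closed tours to check (reversals are equivalent).
00 - H9 - A7 - H6 - 00: 38+17+26+5 = 86
00 - H9 - H6 - A7 - 00: 38+35+26+21 = 120
00 - A7 - H9 - H6 - 00: 21+17+35+5 = 78
The minimum is 78.
One optimal route: 00 → A7 → H9 → H6 → 00 (or its reverse).

Minimum total distance: 78 miles.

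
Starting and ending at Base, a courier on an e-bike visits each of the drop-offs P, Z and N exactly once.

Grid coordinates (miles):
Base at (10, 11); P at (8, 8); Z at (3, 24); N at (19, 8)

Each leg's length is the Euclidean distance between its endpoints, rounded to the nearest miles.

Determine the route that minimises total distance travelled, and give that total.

Shortest round trip = 52 miles.

With 3 stops there are 3!/2 = 3 distinct round trips (a route and its reverse cost the same).
Base → P → Z → N → Base: 4+17+23+9 = 53
Base → P → N → Z → Base: 4+11+23+15 = 53
Base → Z → P → N → Base: 15+17+11+9 = 52
The minimum is 52.
One optimal route: Base → Z → P → N → Base (or its reverse).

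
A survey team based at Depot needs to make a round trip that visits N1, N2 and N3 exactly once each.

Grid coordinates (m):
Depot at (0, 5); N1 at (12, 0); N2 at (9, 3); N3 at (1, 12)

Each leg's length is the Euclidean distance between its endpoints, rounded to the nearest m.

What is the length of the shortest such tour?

36 m — the shortest possible round trip.

With 3 stops there are 3!/2 = 3 distinct round trips (a route and its reverse cost the same).
Depot → N1 → N2 → N3 → Depot: 13+4+12+7 = 36
Depot → N1 → N3 → N2 → Depot: 13+16+12+9 = 50
Depot → N2 → N1 → N3 → Depot: 9+4+16+7 = 36
The minimum is 36.
One optimal route: Depot → N1 → N2 → N3 → Depot (or its reverse).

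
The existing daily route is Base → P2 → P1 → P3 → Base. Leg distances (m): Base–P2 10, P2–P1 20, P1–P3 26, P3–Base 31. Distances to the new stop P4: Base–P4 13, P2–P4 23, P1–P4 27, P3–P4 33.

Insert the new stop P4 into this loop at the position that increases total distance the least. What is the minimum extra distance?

Adding 15 m by placing P4 on the P3–Base leg.

Insertion cost between consecutive stops i–j is d(i,P4) + d(P4,j) − d(i,j):
  between Base and P2: 13 + 23 − 10 = 26
  between P2 and P1: 23 + 27 − 20 = 30
  between P1 and P3: 27 + 33 − 26 = 34
  between P3 and Base: 33 + 13 − 31 = 15
Cheapest insertion is between P3 and Base, adding 15.
New total = 87 + 15 = 102.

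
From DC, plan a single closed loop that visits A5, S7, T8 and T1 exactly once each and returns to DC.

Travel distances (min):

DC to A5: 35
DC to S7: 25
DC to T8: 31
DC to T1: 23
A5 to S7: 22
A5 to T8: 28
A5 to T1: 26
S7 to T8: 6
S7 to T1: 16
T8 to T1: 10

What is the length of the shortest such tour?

With 4 stops there are 4!/2 = 12 distinct round trips (a route and its reverse cost the same).
DC→A5→S7→T8→T1→DC: 35+22+6+10+23 = 96
DC→A5→S7→T1→T8→DC: 35+22+16+10+31 = 114
DC→A5→T8→S7→T1→DC: 35+28+6+16+23 = 108
DC→A5→T8→T1→S7→DC: 35+28+10+16+25 = 114
DC→A5→T1→S7→T8→DC: 35+26+16+6+31 = 114
DC→A5→T1→T8→S7→DC: 35+26+10+6+25 = 102
DC→S7→A5→T8→T1→DC: 25+22+28+10+23 = 108
DC→S7→A5→T1→T8→DC: 25+22+26+10+31 = 114
DC→S7→T8→A5→T1→DC: 25+6+28+26+23 = 108
DC→S7→T1→A5→T8→DC: 25+16+26+28+31 = 126
DC→T8→A5→S7→T1→DC: 31+28+22+16+23 = 120
DC→T8→S7→A5→T1→DC: 31+6+22+26+23 = 108
The minimum is 96.
One optimal route: DC → A5 → S7 → T8 → T1 → DC (or its reverse).

Shortest round trip = 96 min.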